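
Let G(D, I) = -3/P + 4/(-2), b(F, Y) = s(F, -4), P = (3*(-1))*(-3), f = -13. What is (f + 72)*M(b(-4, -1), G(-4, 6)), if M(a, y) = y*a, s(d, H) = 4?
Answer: -1652/3 ≈ -550.67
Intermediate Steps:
P = 9 (P = -3*(-3) = 9)
b(F, Y) = 4
G(D, I) = -7/3 (G(D, I) = -3/9 + 4/(-2) = -3*⅑ + 4*(-½) = -⅓ - 2 = -7/3)
M(a, y) = a*y
(f + 72)*M(b(-4, -1), G(-4, 6)) = (-13 + 72)*(4*(-7/3)) = 59*(-28/3) = -1652/3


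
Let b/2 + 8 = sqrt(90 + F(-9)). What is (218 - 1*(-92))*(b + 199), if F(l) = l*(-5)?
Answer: 56730 + 1860*sqrt(15) ≈ 63934.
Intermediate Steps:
F(l) = -5*l
b = -16 + 6*sqrt(15) (b = -16 + 2*sqrt(90 - 5*(-9)) = -16 + 2*sqrt(90 + 45) = -16 + 2*sqrt(135) = -16 + 2*(3*sqrt(15)) = -16 + 6*sqrt(15) ≈ 7.2379)
(218 - 1*(-92))*(b + 199) = (218 - 1*(-92))*((-16 + 6*sqrt(15)) + 199) = (218 + 92)*(183 + 6*sqrt(15)) = 310*(183 + 6*sqrt(15)) = 56730 + 1860*sqrt(15)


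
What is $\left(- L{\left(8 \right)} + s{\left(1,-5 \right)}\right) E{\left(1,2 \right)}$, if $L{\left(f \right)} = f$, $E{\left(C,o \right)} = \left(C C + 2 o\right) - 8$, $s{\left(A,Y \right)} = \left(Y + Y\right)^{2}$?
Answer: $-276$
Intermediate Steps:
$s{\left(A,Y \right)} = 4 Y^{2}$ ($s{\left(A,Y \right)} = \left(2 Y\right)^{2} = 4 Y^{2}$)
$E{\left(C,o \right)} = -8 + C^{2} + 2 o$ ($E{\left(C,o \right)} = \left(C^{2} + 2 o\right) - 8 = -8 + C^{2} + 2 o$)
$\left(- L{\left(8 \right)} + s{\left(1,-5 \right)}\right) E{\left(1,2 \right)} = \left(\left(-1\right) 8 + 4 \left(-5\right)^{2}\right) \left(-8 + 1^{2} + 2 \cdot 2\right) = \left(-8 + 4 \cdot 25\right) \left(-8 + 1 + 4\right) = \left(-8 + 100\right) \left(-3\right) = 92 \left(-3\right) = -276$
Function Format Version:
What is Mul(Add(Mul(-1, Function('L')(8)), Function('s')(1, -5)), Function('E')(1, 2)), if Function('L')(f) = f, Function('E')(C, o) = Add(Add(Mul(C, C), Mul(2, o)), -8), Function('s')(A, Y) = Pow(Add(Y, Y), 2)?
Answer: -276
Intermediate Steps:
Function('s')(A, Y) = Mul(4, Pow(Y, 2)) (Function('s')(A, Y) = Pow(Mul(2, Y), 2) = Mul(4, Pow(Y, 2)))
Function('E')(C, o) = Add(-8, Pow(C, 2), Mul(2, o)) (Function('E')(C, o) = Add(Add(Pow(C, 2), Mul(2, o)), -8) = Add(-8, Pow(C, 2), Mul(2, o)))
Mul(Add(Mul(-1, Function('L')(8)), Function('s')(1, -5)), Function('E')(1, 2)) = Mul(Add(Mul(-1, 8), Mul(4, Pow(-5, 2))), Add(-8, Pow(1, 2), Mul(2, 2))) = Mul(Add(-8, Mul(4, 25)), Add(-8, 1, 4)) = Mul(Add(-8, 100), -3) = Mul(92, -3) = -276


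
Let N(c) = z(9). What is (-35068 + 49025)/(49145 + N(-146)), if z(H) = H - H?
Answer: 13957/49145 ≈ 0.28400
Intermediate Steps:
z(H) = 0
N(c) = 0
(-35068 + 49025)/(49145 + N(-146)) = (-35068 + 49025)/(49145 + 0) = 13957/49145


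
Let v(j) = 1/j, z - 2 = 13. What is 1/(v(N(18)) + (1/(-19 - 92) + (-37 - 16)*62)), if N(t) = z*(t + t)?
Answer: -19980/65654423 ≈ -0.00030432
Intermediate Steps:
z = 15 (z = 2 + 13 = 15)
N(t) = 30*t (N(t) = 15*(t + t) = 15*(2*t) = 30*t)
1/(v(N(18)) + (1/(-19 - 92) + (-37 - 16)*62)) = 1/(1/(30*18) + (1/(-19 - 92) + (-37 - 16)*62)) = 1/(1/540 + (1/(-111) - 53*62)) = 1/(1/540 + (-1/111 - 3286)) = 1/(1/540 - 364747/111) = 1/(-65654423/19980) = -19980/65654423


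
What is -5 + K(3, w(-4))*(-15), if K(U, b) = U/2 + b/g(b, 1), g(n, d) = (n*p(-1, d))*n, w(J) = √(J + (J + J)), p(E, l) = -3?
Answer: -55/2 - 5*I*√3/6 ≈ -27.5 - 1.4434*I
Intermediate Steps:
w(J) = √3*√J (w(J) = √(J + 2*J) = √(3*J) = √3*√J)
g(n, d) = -3*n² (g(n, d) = (n*(-3))*n = (-3*n)*n = -3*n²)
K(U, b) = U/2 - 1/(3*b) (K(U, b) = U/2 + b/((-3*b²)) = U*(½) + b*(-1/(3*b²)) = U/2 - 1/(3*b))
-5 + K(3, w(-4))*(-15) = -5 + ((½)*3 - (-I*√3/6)/3)*(-15) = -5 + (3/2 - (-I*√3/6)/3)*(-15) = -5 + (3/2 - (-1)*I*√3/18)*(-15) = -5 + (3/2 + I*√3/18)*(-15) = -5 + (-45/2 - 5*I*√3/6) = -55/2 - 5*I*√3/6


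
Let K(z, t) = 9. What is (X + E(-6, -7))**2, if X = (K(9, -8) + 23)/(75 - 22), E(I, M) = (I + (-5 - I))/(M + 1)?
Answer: 208849/101124 ≈ 2.0653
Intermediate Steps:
E(I, M) = -5/(1 + M)
X = 32/53 (X = (9 + 23)/(75 - 22) = 32/53 ≈ 0.60377)
(X + E(-6, -7))**2 = (32/53 - 5/(1 - 7))**2 = (32/53 - 5/(-6))**2 = (32/53 - 5*(-1/6))**2 = (32/53 + 5/6)**2 = (457/318)**2 = 208849/101124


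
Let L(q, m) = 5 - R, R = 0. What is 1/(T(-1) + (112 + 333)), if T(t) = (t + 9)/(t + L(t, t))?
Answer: 1/447 ≈ 0.0022371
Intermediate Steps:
L(q, m) = 5 (L(q, m) = 5 - 1*0 = 5 + 0 = 5)
T(t) = (9 + t)/(5 + t) (T(t) = (t + 9)/(t + 5) = (9 + t)/(5 + t))
1/(T(-1) + (112 + 333)) = 1/((9 - 1)/(5 - 1) + (112 + 333)) = 1/(8/4 + 445) = 1/((¼)*8 + 445) = 1/(2 + 445) = 1/447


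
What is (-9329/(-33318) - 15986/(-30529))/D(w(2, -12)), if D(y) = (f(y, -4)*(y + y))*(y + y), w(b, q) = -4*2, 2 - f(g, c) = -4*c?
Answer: -116775227/520788593664 ≈ -0.00022423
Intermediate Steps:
f(g, c) = 2 + 4*c (f(g, c) = 2 - (-4)*c = 2 + 4*c)
w(b, q) = -8
D(y) = -56*y² (D(y) = ((2 + 4*(-4))*(y + y))*(y + y) = ((2 - 16)*(2*y))*(2*y) = (-28*y)*(2*y) = -56*y²)
(-9329/(-33318) - 15986/(-30529))/D(w(2, -12)) = (-9329/(-33318) - 15986/(-30529))/((-56*(-8)²)) = (-9329*(-1/33318) - 15986*(-1/30529))/((-56*64)) = (9329/33318 + 15986/30529)/(-3584) = (817426589/1017165222)*(-1/3584) = -116775227/520788593664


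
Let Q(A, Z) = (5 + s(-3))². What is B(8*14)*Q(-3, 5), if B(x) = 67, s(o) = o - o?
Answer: 1675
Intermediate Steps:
s(o) = 0
Q(A, Z) = 25 (Q(A, Z) = (5 + 0)² = 5² = 25)
B(8*14)*Q(-3, 5) = 67*25 = 1675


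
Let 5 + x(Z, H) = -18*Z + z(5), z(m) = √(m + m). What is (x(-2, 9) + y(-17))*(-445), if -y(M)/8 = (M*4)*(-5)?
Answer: 1196605 - 445*√10 ≈ 1.1952e+6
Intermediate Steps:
z(m) = √2*√m (z(m) = √(2*m) = √2*√m)
x(Z, H) = -5 + √10 - 18*Z (x(Z, H) = -5 + (-18*Z + √2*√5) = -5 + (-18*Z + √10) = -5 + (√10 - 18*Z) = -5 + √10 - 18*Z)
y(M) = 160*M (y(M) = -8*M*4*(-5) = -8*4*M*(-5) = -(-160)*M = 160*M)
(x(-2, 9) + y(-17))*(-445) = ((-5 + √10 - 18*(-2)) + 160*(-17))*(-445) = ((-5 + √10 + 36) - 2720)*(-445) = ((31 + √10) - 2720)*(-445) = (-2689 + √10)*(-445) = 1196605 - 445*√10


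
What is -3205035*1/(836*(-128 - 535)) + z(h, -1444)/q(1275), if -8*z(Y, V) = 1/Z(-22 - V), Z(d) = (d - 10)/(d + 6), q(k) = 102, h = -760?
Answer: 1508179817/260875472 ≈ 5.7812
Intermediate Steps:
Z(d) = (-10 + d)/(6 + d)
z(Y, V) = -(-16 - V)/(8*(-32 - V)) (z(Y, V) = -(6 + (-22 - V))/(-10 + (-22 - V))/8 = -(-16 - V)/(-32 - V)/8 = -(-16 - V)/(8*(-32 - V)))
-3205035*1/(836*(-128 - 535)) + z(h, -1444)/q(1275) = -3205035*1/(836*(-128 - 535)) + ((-16 - 1*(-1444))/(8*(32 - 1444)))/102 = -3205035/((-663*836)) + ((1/8)*(-16 + 1444)/(-1412))*(1/102) = -3205035/(-554268) + ((1/8)*(-1/1412)*1428)*(1/102) = -3205035*(-1/554268) - 357/2824*1/102 = 1068345/184756 - 7/5648 = 1508179817/260875472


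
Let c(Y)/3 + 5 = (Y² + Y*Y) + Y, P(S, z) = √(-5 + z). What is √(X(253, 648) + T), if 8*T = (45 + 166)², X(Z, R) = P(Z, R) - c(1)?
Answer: √(89138 + 16*√643)/4 ≈ 74.810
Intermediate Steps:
c(Y) = -15 + 3*Y + 6*Y² (c(Y) = -15 + 3*((Y² + Y*Y) + Y) = -15 + 3*((Y² + Y²) + Y) = -15 + 3*(2*Y² + Y) = -15 + 3*(Y + 2*Y²) = -15 + (3*Y + 6*Y²) = -15 + 3*Y + 6*Y²)
X(Z, R) = 6 + √(-5 + R) (X(Z, R) = √(-5 + R) - (-15 + 3*1 + 6*1²) = √(-5 + R) - (-15 + 3 + 6*1) = √(-5 + R) - (-15 + 3 + 6) = √(-5 + R) - 1*(-6) = √(-5 + R) + 6 = 6 + √(-5 + R))
T = 44521/8 (T = (45 + 166)²/8 = (⅛)*211² = (⅛)*44521 = 44521/8 ≈ 5565.1)
√(X(253, 648) + T) = √((6 + √(-5 + 648)) + 44521/8) = √((6 + √643) + 44521/8) = √(44569/8 + √643)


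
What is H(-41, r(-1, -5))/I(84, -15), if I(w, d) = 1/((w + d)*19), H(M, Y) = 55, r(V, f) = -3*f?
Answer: 72105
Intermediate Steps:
I(w, d) = 1/(19*(d + w)) (I(w, d) = (1/19)/(d + w) = 1/(19*(d + w)))
H(-41, r(-1, -5))/I(84, -15) = 55/((1/(19*(-15 + 84)))) = 55/(((1/19)/69)) = 55/(((1/19)*(1/69))) = 55/(1/1311) = 55*1311 = 72105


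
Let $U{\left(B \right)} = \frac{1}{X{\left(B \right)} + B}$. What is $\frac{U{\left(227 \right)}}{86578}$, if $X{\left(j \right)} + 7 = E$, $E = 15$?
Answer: $\frac{1}{20345830} \approx 4.915 \cdot 10^{-8}$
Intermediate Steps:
$X{\left(j \right)} = 8$ ($X{\left(j \right)} = -7 + 15 = 8$)
$U{\left(B \right)} = \frac{1}{8 + B}$
$\frac{U{\left(227 \right)}}{86578} = \frac{1}{\left(8 + 227\right) 86578} = \frac{1}{235} \cdot \frac{1}{86578} = \frac{1}{20345830}$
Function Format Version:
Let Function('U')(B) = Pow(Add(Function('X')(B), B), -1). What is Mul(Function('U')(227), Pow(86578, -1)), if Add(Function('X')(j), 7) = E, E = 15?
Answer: Rational(1, 20345830) ≈ 4.9150e-8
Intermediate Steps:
Function('X')(j) = 8 (Function('X')(j) = Add(-7, 15) = 8)
Function('U')(B) = Pow(Add(8, B), -1)
Mul(Function('U')(227), Pow(86578, -1)) = Mul(Pow(Add(8, 227), -1), Pow(86578, -1)) = Mul(Pow(235, -1), Rational(1, 86578)) = Mul(Rational(1, 235), Rational(1, 86578)) = Rational(1, 20345830)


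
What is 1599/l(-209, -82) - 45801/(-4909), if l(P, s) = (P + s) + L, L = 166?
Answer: -2124366/613625 ≈ -3.4620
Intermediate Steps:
l(P, s) = 166 + P + s (l(P, s) = (P + s) + 166 = 166 + P + s)
1599/l(-209, -82) - 45801/(-4909) = 1599/(166 - 209 - 82) - 45801/(-4909) = 1599/(-125) - 45801*(-1/4909) = 1599*(-1/125) + 45801/4909 = -1599/125 + 45801/4909 = -2124366/613625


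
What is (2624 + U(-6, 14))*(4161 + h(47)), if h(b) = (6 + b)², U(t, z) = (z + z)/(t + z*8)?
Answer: 969429420/53 ≈ 1.8291e+7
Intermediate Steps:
U(t, z) = 2*z/(t + 8*z) (U(t, z) = (2*z)/(t + 8*z) = 2*z/(t + 8*z))
(2624 + U(-6, 14))*(4161 + h(47)) = (2624 + 2*14/(-6 + 8*14))*(4161 + (6 + 47)²) = (2624 + 2*14/(-6 + 112))*(4161 + 53²) = (2624 + 2*14/106)*(4161 + 2809) = (2624 + 2*14*(1/106))*6970 = (2624 + 14/53)*6970 = (139086/53)*6970 = 969429420/53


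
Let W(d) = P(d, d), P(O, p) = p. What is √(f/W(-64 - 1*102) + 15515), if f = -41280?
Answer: √108595955/83 ≈ 125.55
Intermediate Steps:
W(d) = d
√(f/W(-64 - 1*102) + 15515) = √(-41280/(-64 - 1*102) + 15515) = √(-41280/(-64 - 102) + 15515) = √(-41280/(-166) + 15515) = √(-41280*(-1/166) + 15515) = √(20640/83 + 15515) = √(1308385/83) = √108595955/83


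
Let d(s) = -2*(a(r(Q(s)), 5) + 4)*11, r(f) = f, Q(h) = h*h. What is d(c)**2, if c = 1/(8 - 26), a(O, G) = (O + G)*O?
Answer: 21499682400625/2754990144 ≈ 7803.9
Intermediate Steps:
Q(h) = h**2
a(O, G) = O*(G + O) (a(O, G) = (G + O)*O = O*(G + O))
c = -1/18 (c = 1/(-18) = -1/18 ≈ -0.055556)
d(s) = -88 - 22*s**2*(5 + s**2) (d(s) = -2*(s**2*(5 + s**2) + 4)*11 = -2*(4 + s**2*(5 + s**2))*11 = (-8 - 2*s**2*(5 + s**2))*11 = -88 - 22*s**2*(5 + s**2))
d(c)**2 = (-88 + 22*(-1/18)**2*(-5 - (-1/18)**2))**2 = (-88 + 22*(1/324)*(-5 - 1*1/324))**2 = (-88 + 22*(1/324)*(-5 - 1/324))**2 = (-88 + 22*(1/324)*(-1621/324))**2 = (-88 - 17831/52488)**2 = (-4636775/52488)**2 = 21499682400625/2754990144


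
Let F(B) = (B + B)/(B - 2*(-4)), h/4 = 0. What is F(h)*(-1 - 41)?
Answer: 0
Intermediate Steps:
h = 0 (h = 4*0 = 0)
F(B) = 2*B/(8 + B) (F(B) = (2*B)/(B + 8) = (2*B)/(8 + B) = 2*B/(8 + B))
F(h)*(-1 - 41) = (2*0/(8 + 0))*(-1 - 41) = (2*0/8)*(-42) = (2*0*(1/8))*(-42) = 0*(-42) = 0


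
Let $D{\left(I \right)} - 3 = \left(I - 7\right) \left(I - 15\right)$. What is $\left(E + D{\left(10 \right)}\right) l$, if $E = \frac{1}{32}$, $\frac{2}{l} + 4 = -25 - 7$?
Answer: $\frac{383}{576} \approx 0.66493$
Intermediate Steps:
$l = - \frac{1}{18}$ ($l = \frac{2}{-4 - 32} = \frac{2}{-36} = 2 \left(- \frac{1}{36}\right) = - \frac{1}{18} \approx -0.055556$)
$D{\left(I \right)} = 3 + \left(-15 + I\right) \left(-7 + I\right)$ ($D{\left(I \right)} = 3 + \left(I - 7\right) \left(I - 15\right) = 3 + \left(-7 + I\right) \left(-15 + I\right) = 3 + \left(-15 + I\right) \left(-7 + I\right)$)
$E = \frac{1}{32} \approx 0.03125$
$\left(E + D{\left(10 \right)}\right) l = \left(\frac{1}{32} + \left(108 + 10^{2} - 220\right)\right) \left(- \frac{1}{18}\right) = \left(\frac{1}{32} + \left(108 + 100 - 220\right)\right) \left(- \frac{1}{18}\right) = \left(\frac{1}{32} - 12\right) \left(- \frac{1}{18}\right) = \left(- \frac{383}{32}\right) \left(- \frac{1}{18}\right) = \frac{383}{576}$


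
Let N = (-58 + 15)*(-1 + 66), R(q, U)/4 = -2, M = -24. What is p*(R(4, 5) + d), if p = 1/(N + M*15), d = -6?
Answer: 14/3155 ≈ 0.0044374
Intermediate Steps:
R(q, U) = -8 (R(q, U) = 4*(-2) = -8)
N = -2795 (N = -43*65 = -2795)
p = -1/3155 (p = 1/(-2795 - 24*15) = 1/(-2795 - 360) = 1/(-3155) = -1/3155 ≈ -0.00031696)
p*(R(4, 5) + d) = -(-8 - 6)/3155 = -1/3155*(-14) = 14/3155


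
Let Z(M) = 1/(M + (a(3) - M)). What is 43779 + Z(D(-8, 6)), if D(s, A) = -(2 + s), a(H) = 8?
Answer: 350233/8 ≈ 43779.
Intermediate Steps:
D(s, A) = -2 - s
Z(M) = ⅛ (Z(M) = 1/(M + (8 - M)) = 1/8 = ⅛)
43779 + Z(D(-8, 6)) = 43779 + ⅛ = 350233/8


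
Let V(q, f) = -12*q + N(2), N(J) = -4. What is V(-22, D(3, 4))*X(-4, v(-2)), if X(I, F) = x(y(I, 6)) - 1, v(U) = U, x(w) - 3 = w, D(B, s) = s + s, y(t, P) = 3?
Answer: 1300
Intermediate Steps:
D(B, s) = 2*s
x(w) = 3 + w
V(q, f) = -4 - 12*q (V(q, f) = -12*q - 4 = -4 - 12*q)
X(I, F) = 5 (X(I, F) = (3 + 3) - 1 = 6 - 1 = 5)
V(-22, D(3, 4))*X(-4, v(-2)) = (-4 - 12*(-22))*5 = (-4 + 264)*5 = 260*5 = 1300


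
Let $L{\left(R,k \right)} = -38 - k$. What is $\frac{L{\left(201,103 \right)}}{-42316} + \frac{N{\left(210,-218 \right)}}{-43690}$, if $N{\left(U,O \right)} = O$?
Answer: $\frac{7692589}{924393020} \approx 0.0083218$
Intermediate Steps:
$\frac{L{\left(201,103 \right)}}{-42316} + \frac{N{\left(210,-218 \right)}}{-43690} = \frac{-38 - 103}{-42316} - \frac{218}{-43690} = \left(-38 - 103\right) \left(- \frac{1}{42316}\right) - - \frac{109}{21845} = \left(-141\right) \left(- \frac{1}{42316}\right) + \frac{109}{21845} = \frac{141}{42316} + \frac{109}{21845} = \frac{7692589}{924393020}$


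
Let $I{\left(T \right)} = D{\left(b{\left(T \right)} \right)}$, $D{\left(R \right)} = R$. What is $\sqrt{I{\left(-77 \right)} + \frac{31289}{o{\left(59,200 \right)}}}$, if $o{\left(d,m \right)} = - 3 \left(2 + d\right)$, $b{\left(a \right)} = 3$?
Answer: $\frac{2 i \sqrt{1406355}}{183} \approx 12.961 i$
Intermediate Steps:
$o{\left(d,m \right)} = -6 - 3 d$
$I{\left(T \right)} = 3$
$\sqrt{I{\left(-77 \right)} + \frac{31289}{o{\left(59,200 \right)}}} = \sqrt{3 + \frac{31289}{-6 - 177}} = \sqrt{3 + \frac{31289}{-183}} = \sqrt{3 + 31289 \left(- \frac{1}{183}\right)} = \sqrt{3 - \frac{31289}{183}} = \sqrt{- \frac{30740}{183}} = \frac{2 i \sqrt{1406355}}{183}$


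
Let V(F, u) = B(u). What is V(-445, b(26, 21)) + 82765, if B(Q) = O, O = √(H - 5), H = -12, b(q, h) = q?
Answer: 82765 + I*√17 ≈ 82765.0 + 4.1231*I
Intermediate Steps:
O = I*√17 (O = √(-12 - 5) = √(-17) = I*√17 ≈ 4.1231*I)
B(Q) = I*√17
V(F, u) = I*√17
V(-445, b(26, 21)) + 82765 = I*√17 + 82765 = 82765 + I*√17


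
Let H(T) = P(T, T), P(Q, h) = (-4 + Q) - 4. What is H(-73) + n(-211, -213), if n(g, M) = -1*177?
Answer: -258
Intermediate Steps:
P(Q, h) = -8 + Q
H(T) = -8 + T
n(g, M) = -177
H(-73) + n(-211, -213) = (-8 - 73) - 177 = -81 - 177 = -258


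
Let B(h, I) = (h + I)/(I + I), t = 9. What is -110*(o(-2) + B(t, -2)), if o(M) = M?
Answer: 825/2 ≈ 412.50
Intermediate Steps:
B(h, I) = (I + h)/(2*I) (B(h, I) = (I + h)/((2*I)) = (I + h)*(1/(2*I)) = (I + h)/(2*I))
-110*(o(-2) + B(t, -2)) = -110*(-2 + (1/2)*(-2 + 9)/(-2)) = -110*(-2 + (1/2)*(-1/2)*7) = -110*(-2 - 7/4) = -110*(-15/4) = 825/2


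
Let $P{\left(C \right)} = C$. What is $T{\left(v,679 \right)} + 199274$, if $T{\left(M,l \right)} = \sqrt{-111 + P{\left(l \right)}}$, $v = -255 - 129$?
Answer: $199274 + 2 \sqrt{142} \approx 1.993 \cdot 10^{5}$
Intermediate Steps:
$v = -384$
$T{\left(M,l \right)} = \sqrt{-111 + l}$
$T{\left(v,679 \right)} + 199274 = \sqrt{-111 + 679} + 199274 = \sqrt{568} + 199274 = 2 \sqrt{142} + 199274 = 199274 + 2 \sqrt{142}$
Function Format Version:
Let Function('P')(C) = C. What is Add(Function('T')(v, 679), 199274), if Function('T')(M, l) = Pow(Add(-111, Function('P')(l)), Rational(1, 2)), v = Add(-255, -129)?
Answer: Add(199274, Mul(2, Pow(142, Rational(1, 2)))) ≈ 1.9930e+5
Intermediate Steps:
v = -384
Function('T')(M, l) = Pow(Add(-111, l), Rational(1, 2))
Add(Function('T')(v, 679), 199274) = Add(Pow(Add(-111, 679), Rational(1, 2)), 199274) = Add(Pow(568, Rational(1, 2)), 199274) = Add(Mul(2, Pow(142, Rational(1, 2))), 199274) = Add(199274, Mul(2, Pow(142, Rational(1, 2))))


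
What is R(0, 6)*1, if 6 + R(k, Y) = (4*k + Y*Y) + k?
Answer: 30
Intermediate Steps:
R(k, Y) = -6 + Y² + 5*k (R(k, Y) = -6 + ((4*k + Y*Y) + k) = -6 + ((4*k + Y²) + k) = -6 + ((Y² + 4*k) + k) = -6 + (Y² + 5*k) = -6 + Y² + 5*k)
R(0, 6)*1 = (-6 + 6² + 5*0)*1 = (-6 + 36 + 0)*1 = 30*1 = 30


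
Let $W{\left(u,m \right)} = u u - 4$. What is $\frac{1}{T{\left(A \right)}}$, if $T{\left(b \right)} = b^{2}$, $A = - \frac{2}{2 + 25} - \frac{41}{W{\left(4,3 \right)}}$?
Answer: $\frac{11664}{142129} \approx 0.082066$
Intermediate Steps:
$W{\left(u,m \right)} = -4 + u^{2}$ ($W{\left(u,m \right)} = u^{2} - 4 = -4 + u^{2}$)
$A = - \frac{377}{108}$ ($A = - \frac{2}{2 + 25} - \frac{41}{-4 + 4^{2}} = - \frac{2}{27} - \frac{41}{-4 + 16} = \left(-2\right) \frac{1}{27} - \frac{41}{12} = - \frac{2}{27} - \frac{41}{12} = - \frac{377}{108} \approx -3.4907$)
$\frac{1}{T{\left(A \right)}} = \frac{1}{\left(- \frac{377}{108}\right)^{2}} = \frac{1}{\frac{142129}{11664}} = \frac{11664}{142129}$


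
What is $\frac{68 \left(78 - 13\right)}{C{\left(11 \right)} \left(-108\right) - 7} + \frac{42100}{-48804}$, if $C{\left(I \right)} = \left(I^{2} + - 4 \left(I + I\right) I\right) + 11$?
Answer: $- \frac{896279105}{1101518481} \approx -0.81368$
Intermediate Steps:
$C{\left(I \right)} = 11 - 7 I^{2}$ ($C{\left(I \right)} = \left(I^{2} + - 4 \cdot 2 I I\right) + 11 = \left(I^{2} + - 8 I I\right) + 11 = \left(I^{2} - 8 I^{2}\right) + 11 = - 7 I^{2} + 11 = 11 - 7 I^{2}$)
$\frac{68 \left(78 - 13\right)}{C{\left(11 \right)} \left(-108\right) - 7} + \frac{42100}{-48804} = \frac{68 \left(78 - 13\right)}{\left(11 - 7 \cdot 11^{2}\right) \left(-108\right) - 7} + \frac{42100}{-48804} = \frac{68 \cdot 65}{\left(11 - 847\right) \left(-108\right) - 7} + 42100 \left(- \frac{1}{48804}\right) = \frac{4420}{\left(11 - 847\right) \left(-108\right) - 7} - \frac{10525}{12201} = \frac{4420}{\left(-836\right) \left(-108\right) - 7} - \frac{10525}{12201} = \frac{4420}{90288 - 7} - \frac{10525}{12201} = \frac{4420}{90281} - \frac{10525}{12201} = - \frac{896279105}{1101518481}$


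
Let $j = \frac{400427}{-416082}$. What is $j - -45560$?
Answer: $\frac{611493403}{13422} \approx 45559.0$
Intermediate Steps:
$j = - \frac{12917}{13422}$ ($j = 400427 \left(- \frac{1}{416082}\right) = - \frac{12917}{13422} \approx -0.96238$)
$j - -45560 = - \frac{12917}{13422} - -45560 = - \frac{12917}{13422} + 45560 = \frac{611493403}{13422}$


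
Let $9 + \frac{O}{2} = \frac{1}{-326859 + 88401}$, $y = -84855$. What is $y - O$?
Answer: $- \frac{10115030672}{119229} \approx -84837.0$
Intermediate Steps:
$O = - \frac{2146123}{119229}$ ($O = -18 + \frac{2}{-326859 + 88401} = -18 + \frac{2}{-238458} = -18 + 2 \left(- \frac{1}{238458}\right) = -18 - \frac{1}{119229} = - \frac{2146123}{119229} \approx -18.0$)
$y - O = -84855 - - \frac{2146123}{119229} = -84855 + \frac{2146123}{119229} = - \frac{10115030672}{119229}$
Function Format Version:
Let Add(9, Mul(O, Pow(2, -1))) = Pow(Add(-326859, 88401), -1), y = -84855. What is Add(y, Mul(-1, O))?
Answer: Rational(-10115030672, 119229) ≈ -84837.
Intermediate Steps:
O = Rational(-2146123, 119229) (O = Add(-18, Mul(2, Pow(Add(-326859, 88401), -1))) = Add(-18, Mul(2, Pow(-238458, -1))) = Add(-18, Mul(2, Rational(-1, 238458))) = Add(-18, Rational(-1, 119229)) = Rational(-2146123, 119229) ≈ -18.000)
Add(y, Mul(-1, O)) = Add(-84855, Mul(-1, Rational(-2146123, 119229))) = Add(-84855, Rational(2146123, 119229)) = Rational(-10115030672, 119229)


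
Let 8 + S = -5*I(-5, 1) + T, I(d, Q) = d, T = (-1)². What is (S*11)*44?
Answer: 8712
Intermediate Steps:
T = 1
S = 18 (S = -8 + (-5*(-5) + 1) = -8 + (25 + 1) = -8 + 26 = 18)
(S*11)*44 = (18*11)*44 = 198*44 = 8712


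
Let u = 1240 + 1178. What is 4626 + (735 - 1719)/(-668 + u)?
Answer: 4047258/875 ≈ 4625.4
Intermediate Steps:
u = 2418
4626 + (735 - 1719)/(-668 + u) = 4626 + (735 - 1719)/(-668 + 2418) = 4626 - 984/1750 = 4626 - 984*1/1750 = 4626 - 492/875 = 4047258/875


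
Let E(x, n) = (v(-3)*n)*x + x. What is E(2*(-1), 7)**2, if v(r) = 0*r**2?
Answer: 4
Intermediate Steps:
v(r) = 0
E(x, n) = x (E(x, n) = (0*n)*x + x = 0*x + x = 0 + x = x)
E(2*(-1), 7)**2 = (2*(-1))**2 = (-2)**2 = 4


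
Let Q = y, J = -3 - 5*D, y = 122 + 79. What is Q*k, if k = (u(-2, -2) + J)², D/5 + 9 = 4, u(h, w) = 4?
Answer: 3191076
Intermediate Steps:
D = -25 (D = -45 + 5*4 = -45 + 20 = -25)
y = 201
J = 122 (J = -3 - 5*(-25) = -3 + 125 = 122)
k = 15876 (k = (4 + 122)² = 126² = 15876)
Q = 201
Q*k = 201*15876 = 3191076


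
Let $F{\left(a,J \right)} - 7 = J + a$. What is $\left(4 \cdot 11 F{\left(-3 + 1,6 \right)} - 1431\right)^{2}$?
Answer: $896809$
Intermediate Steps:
$F{\left(a,J \right)} = 7 + J + a$ ($F{\left(a,J \right)} = 7 + \left(J + a\right) = 7 + J + a$)
$\left(4 \cdot 11 F{\left(-3 + 1,6 \right)} - 1431\right)^{2} = \left(4 \cdot 11 \left(7 + 6 + \left(-3 + 1\right)\right) - 1431\right)^{2} = \left(44 \left(7 + 6 - 2\right) - 1431\right)^{2} = \left(44 \cdot 11 - 1431\right)^{2} = \left(484 - 1431\right)^{2} = \left(-947\right)^{2} = 896809$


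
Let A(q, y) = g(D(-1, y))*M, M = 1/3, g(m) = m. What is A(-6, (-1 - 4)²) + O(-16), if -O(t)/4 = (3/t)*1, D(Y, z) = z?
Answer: 109/12 ≈ 9.0833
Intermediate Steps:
O(t) = -12/t (O(t) = -4*3/t = -12/t)
M = ⅓ ≈ 0.33333
A(q, y) = y/3 (A(q, y) = y*(⅓) = y/3)
A(-6, (-1 - 4)²) + O(-16) = (-1 - 4)²/3 - 12/(-16) = (⅓)*(-5)² - 12*(-1/16) = (⅓)*25 + ¾ = 25/3 + ¾ = 109/12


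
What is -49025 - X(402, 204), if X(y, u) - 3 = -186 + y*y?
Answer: -210446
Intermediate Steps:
X(y, u) = -183 + y² (X(y, u) = 3 + (-186 + y*y) = 3 + (-186 + y²) = -183 + y²)
-49025 - X(402, 204) = -49025 - (-183 + 402²) = -49025 - (-183 + 161604) = -49025 - 1*161421 = -49025 - 161421 = -210446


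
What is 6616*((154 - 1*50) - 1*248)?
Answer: -952704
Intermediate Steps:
6616*((154 - 1*50) - 1*248) = 6616*((154 - 50) - 248) = 6616*(104 - 248) = 6616*(-144) = -952704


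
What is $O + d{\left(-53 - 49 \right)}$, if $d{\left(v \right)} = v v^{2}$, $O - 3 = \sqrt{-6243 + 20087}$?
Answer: $-1061205 + 2 \sqrt{3461} \approx -1.0611 \cdot 10^{6}$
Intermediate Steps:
$O = 3 + 2 \sqrt{3461}$ ($O = 3 + \sqrt{-6243 + 20087} = 3 + \sqrt{13844} = 3 + 2 \sqrt{3461} \approx 120.66$)
$d{\left(v \right)} = v^{3}$
$O + d{\left(-53 - 49 \right)} = \left(3 + 2 \sqrt{3461}\right) + \left(-53 - 49\right)^{3} = \left(3 + 2 \sqrt{3461}\right) + \left(-102\right)^{3} = \left(3 + 2 \sqrt{3461}\right) - 1061208 = -1061205 + 2 \sqrt{3461}$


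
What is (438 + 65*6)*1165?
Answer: 964620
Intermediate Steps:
(438 + 65*6)*1165 = (438 + 390)*1165 = 828*1165 = 964620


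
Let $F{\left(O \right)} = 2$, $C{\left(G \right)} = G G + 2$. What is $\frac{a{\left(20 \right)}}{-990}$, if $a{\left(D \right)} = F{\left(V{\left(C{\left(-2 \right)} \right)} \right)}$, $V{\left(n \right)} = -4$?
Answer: $- \frac{1}{495} \approx -0.0020202$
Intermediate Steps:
$C{\left(G \right)} = 2 + G^{2}$ ($C{\left(G \right)} = G^{2} + 2 = 2 + G^{2}$)
$a{\left(D \right)} = 2$
$\frac{a{\left(20 \right)}}{-990} = \frac{2}{-990} = 2 \left(- \frac{1}{990}\right) = - \frac{1}{495}$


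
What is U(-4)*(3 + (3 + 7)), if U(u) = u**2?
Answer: 208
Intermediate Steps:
U(-4)*(3 + (3 + 7)) = (-4)**2*(3 + (3 + 7)) = 16*(3 + 10) = 16*13 = 208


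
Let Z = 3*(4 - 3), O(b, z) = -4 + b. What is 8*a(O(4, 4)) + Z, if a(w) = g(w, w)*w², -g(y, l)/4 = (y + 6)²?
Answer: 3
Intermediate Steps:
Z = 3 (Z = 3*1 = 3)
g(y, l) = -4*(6 + y)² (g(y, l) = -4*(y + 6)² = -4*(6 + y)²)
a(w) = -4*w²*(6 + w)² (a(w) = (-4*(6 + w)²)*w² = -4*w²*(6 + w)²)
8*a(O(4, 4)) + Z = 8*(-4*(-4 + 4)²*(6 + (-4 + 4))²) + 3 = 8*(-4*0²*(6 + 0)²) + 3 = 8*(-4*0*6²) + 3 = 8*(-4*0*36) + 3 = 8*0 + 3 = 0 + 3 = 3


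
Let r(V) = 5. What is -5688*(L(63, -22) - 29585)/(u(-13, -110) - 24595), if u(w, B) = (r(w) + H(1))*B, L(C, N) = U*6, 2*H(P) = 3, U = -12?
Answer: -84344508/12655 ≈ -6664.9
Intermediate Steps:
H(P) = 3/2 (H(P) = (½)*3 = 3/2)
L(C, N) = -72 (L(C, N) = -12*6 = -72)
u(w, B) = 13*B/2 (u(w, B) = (5 + 3/2)*B = 13*B/2)
-5688*(L(63, -22) - 29585)/(u(-13, -110) - 24595) = -5688*(-72 - 29585)/((13/2)*(-110) - 24595) = -5688*(-29657/(-715 - 24595)) = -5688/((-25310*(-1/29657))) = -5688/25310/29657 = -5688*29657/25310 = -84344508/12655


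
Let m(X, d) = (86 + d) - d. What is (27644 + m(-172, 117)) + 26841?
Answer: 54571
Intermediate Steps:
m(X, d) = 86
(27644 + m(-172, 117)) + 26841 = (27644 + 86) + 26841 = 27730 + 26841 = 54571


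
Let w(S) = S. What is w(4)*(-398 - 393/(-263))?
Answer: -417124/263 ≈ -1586.0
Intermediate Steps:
w(4)*(-398 - 393/(-263)) = 4*(-398 - 393/(-263)) = 4*(-398 - 393*(-1/263)) = 4*(-398 + 393/263) = 4*(-104281/263) = -417124/263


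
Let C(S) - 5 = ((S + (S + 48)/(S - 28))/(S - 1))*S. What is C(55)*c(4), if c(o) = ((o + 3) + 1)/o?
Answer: 94630/729 ≈ 129.81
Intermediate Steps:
c(o) = (4 + o)/o (c(o) = ((3 + o) + 1)/o = (4 + o)/o)
C(S) = 5 + S*(S + (48 + S)/(-28 + S))/(-1 + S) (C(S) = 5 + ((S + (S + 48)/(S - 28))/(S - 1))*S = 5 + ((S + (48 + S)/(-28 + S))/(-1 + S))*S = 5 + S*(S + (48 + S)/(-28 + S))/(-1 + S))
C(55)*c(4) = ((140 + 55³ - 97*55 - 22*55²)/(28 + 55² - 29*55))*((4 + 4)/4) = ((140 + 166375 - 5335 - 22*3025)/(28 + 3025 - 1595))*((¼)*8) = ((140 + 166375 - 5335 - 66550)/1458)*2 = ((1/1458)*94630)*2 = (47315/729)*2 = 94630/729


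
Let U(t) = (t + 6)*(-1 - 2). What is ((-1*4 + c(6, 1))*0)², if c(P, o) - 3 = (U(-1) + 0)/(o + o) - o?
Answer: 0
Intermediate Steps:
U(t) = -18 - 3*t (U(t) = (6 + t)*(-3) = -18 - 3*t)
c(P, o) = 3 - o - 15/(2*o) (c(P, o) = 3 + (((-18 - 3*(-1)) + 0)/(o + o) - o) = 3 + (((-18 + 3) + 0)/((2*o)) - o) = 3 + ((-15 + 0)*(1/(2*o)) - o) = 3 + (-15/(2*o) - o) = 3 + (-o - 15/(2*o)) = 3 - o - 15/(2*o))
((-1*4 + c(6, 1))*0)² = ((-1*4 + (3 - 1*1 - 15/2/1))*0)² = ((-4 + (3 - 1 - 15/2*1))*0)² = ((-4 + (3 - 1 - 15/2))*0)² = ((-4 - 11/2)*0)² = (-19/2*0)² = 0² = 0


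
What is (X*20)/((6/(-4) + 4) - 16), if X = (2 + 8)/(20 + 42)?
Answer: -200/837 ≈ -0.23895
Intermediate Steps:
X = 5/31 (X = 10/62 = 10*(1/62) = 5/31 ≈ 0.16129)
(X*20)/((6/(-4) + 4) - 16) = ((5/31)*20)/((6/(-4) + 4) - 16) = 100/(31*((6*(-¼) + 4) - 16)) = 100/(31*((-3/2 + 4) - 16)) = 100/(31*(5/2 - 16)) = 100/(31*(-27/2)) = (100/31)*(-2/27) = -200/837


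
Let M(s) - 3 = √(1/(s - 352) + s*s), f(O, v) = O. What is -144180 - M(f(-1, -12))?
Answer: -144183 - 4*√7766/353 ≈ -1.4418e+5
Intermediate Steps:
M(s) = 3 + √(s² + 1/(-352 + s)) (M(s) = 3 + √(1/(s - 352) + s*s) = 3 + √(1/(-352 + s) + s²) = 3 + √(s² + 1/(-352 + s)))
-144180 - M(f(-1, -12)) = -144180 - (3 + √((1 + (-1)²*(-352 - 1))/(-352 - 1))) = -144180 - (3 + √((1 + 1*(-353))/(-353))) = -144180 - (3 + √(-(1 - 353)/353)) = -144180 - (3 + √(-1/353*(-352))) = -144180 - (3 + √(352/353)) = -144180 - (3 + 4*√7766/353) = -144180 + (-3 - 4*√7766/353) = -144183 - 4*√7766/353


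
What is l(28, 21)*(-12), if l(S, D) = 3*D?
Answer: -756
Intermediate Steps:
l(28, 21)*(-12) = (3*21)*(-12) = 63*(-12) = -756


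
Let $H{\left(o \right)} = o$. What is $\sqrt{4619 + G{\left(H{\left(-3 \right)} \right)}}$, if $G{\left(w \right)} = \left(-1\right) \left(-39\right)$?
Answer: $\sqrt{4658} \approx 68.25$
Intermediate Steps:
$G{\left(w \right)} = 39$
$\sqrt{4619 + G{\left(H{\left(-3 \right)} \right)}} = \sqrt{4619 + 39} = \sqrt{4658}$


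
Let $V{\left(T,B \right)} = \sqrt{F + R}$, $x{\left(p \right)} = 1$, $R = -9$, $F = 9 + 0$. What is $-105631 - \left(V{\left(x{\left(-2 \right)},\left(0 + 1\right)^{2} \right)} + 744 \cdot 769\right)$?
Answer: $-677767$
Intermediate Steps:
$F = 9$
$V{\left(T,B \right)} = 0$ ($V{\left(T,B \right)} = \sqrt{9 - 9} = \sqrt{0} = 0$)
$-105631 - \left(V{\left(x{\left(-2 \right)},\left(0 + 1\right)^{2} \right)} + 744 \cdot 769\right) = -105631 - \left(0 + 744 \cdot 769\right) = -105631 - \left(0 + 572136\right) = -105631 - 572136 = -677767$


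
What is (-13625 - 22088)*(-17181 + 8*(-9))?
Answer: 616156389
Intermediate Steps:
(-13625 - 22088)*(-17181 + 8*(-9)) = -35713*(-17181 - 72) = -35713*(-17253) = 616156389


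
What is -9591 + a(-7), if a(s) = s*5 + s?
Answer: -9633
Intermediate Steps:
a(s) = 6*s (a(s) = 5*s + s = 6*s)
-9591 + a(-7) = -9591 + 6*(-7) = -9591 - 42 = -9633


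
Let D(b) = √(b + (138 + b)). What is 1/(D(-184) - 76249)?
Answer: -76249/5813910231 - I*√230/5813910231 ≈ -1.3115e-5 - 2.6085e-9*I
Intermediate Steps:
D(b) = √(138 + 2*b)
1/(D(-184) - 76249) = 1/(√(138 + 2*(-184)) - 76249) = 1/(√(138 - 368) - 76249) = 1/(√(-230) - 76249) = 1/(I*√230 - 76249) = 1/(-76249 + I*√230)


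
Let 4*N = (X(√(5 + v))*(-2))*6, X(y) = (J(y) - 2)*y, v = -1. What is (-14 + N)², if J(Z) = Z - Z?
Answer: 4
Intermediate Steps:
J(Z) = 0
X(y) = -2*y (X(y) = (0 - 2)*y = -2*y)
N = 12 (N = ((-2*√(5 - 1)*(-2))*6)/4 = ((-2*√4*(-2))*6)/4 = ((-2*2*(-2))*6)/4 = (-4*(-2)*6)/4 = (8*6)/4 = (¼)*48 = 12)
(-14 + N)² = (-14 + 12)² = (-2)² = 4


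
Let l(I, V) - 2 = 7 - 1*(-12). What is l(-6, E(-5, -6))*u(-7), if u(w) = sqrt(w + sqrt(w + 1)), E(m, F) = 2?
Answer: 21*sqrt(-7 + I*sqrt(6)) ≈ 9.5798 + 56.381*I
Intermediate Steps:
u(w) = sqrt(w + sqrt(1 + w))
l(I, V) = 21 (l(I, V) = 2 + (7 - 1*(-12)) = 2 + (7 + 12) = 2 + 19 = 21)
l(-6, E(-5, -6))*u(-7) = 21*sqrt(-7 + sqrt(1 - 7)) = 21*sqrt(-7 + sqrt(-6)) = 21*sqrt(-7 + I*sqrt(6))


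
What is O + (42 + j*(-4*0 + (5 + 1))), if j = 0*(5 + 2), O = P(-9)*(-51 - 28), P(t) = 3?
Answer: -195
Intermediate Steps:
O = -237 (O = 3*(-51 - 28) = 3*(-79) = -237)
j = 0 (j = 0*7 = 0)
O + (42 + j*(-4*0 + (5 + 1))) = -237 + (42 + 0*(-4*0 + (5 + 1))) = -237 + (42 + 0*(0 + 6)) = -237 + (42 + 0*6) = -237 + (42 + 0) = -237 + 42 = -195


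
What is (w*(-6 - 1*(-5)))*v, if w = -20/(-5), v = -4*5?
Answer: 80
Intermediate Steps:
v = -20
w = 4 (w = -20*(-⅕) = 4)
(w*(-6 - 1*(-5)))*v = (4*(-6 - 1*(-5)))*(-20) = (4*(-6 + 5))*(-20) = (4*(-1))*(-20) = -4*(-20) = 80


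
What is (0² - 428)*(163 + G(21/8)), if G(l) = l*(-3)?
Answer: -132787/2 ≈ -66394.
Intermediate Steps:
G(l) = -3*l
(0² - 428)*(163 + G(21/8)) = (0² - 428)*(163 - 63/8) = (0 - 428)*(163 - 63/8) = -428*(163 - 3*21/8) = -428*(163 - 63/8) = -428*1241/8 = -132787/2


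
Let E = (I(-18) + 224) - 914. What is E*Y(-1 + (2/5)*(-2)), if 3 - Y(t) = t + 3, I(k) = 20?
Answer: -1206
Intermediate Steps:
E = -670 (E = (20 + 224) - 914 = 244 - 914 = -670)
Y(t) = -t (Y(t) = 3 - (t + 3) = 3 - (3 + t) = 3 + (-3 - t) = -t)
E*Y(-1 + (2/5)*(-2)) = -(-670)*(-1 + (2/5)*(-2)) = -(-670)*(-1 + (2*(⅕))*(-2)) = -(-670)*(-1 + (⅖)*(-2)) = -(-670)*(-1 - ⅘) = -(-670)*(-9)/5 = -670*9/5 = -1206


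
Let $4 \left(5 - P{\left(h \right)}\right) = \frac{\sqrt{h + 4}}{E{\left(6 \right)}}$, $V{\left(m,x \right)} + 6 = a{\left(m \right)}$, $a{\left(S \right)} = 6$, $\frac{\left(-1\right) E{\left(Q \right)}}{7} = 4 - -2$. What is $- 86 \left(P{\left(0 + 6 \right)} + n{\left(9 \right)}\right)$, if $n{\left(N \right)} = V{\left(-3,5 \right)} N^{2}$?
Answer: $-430 - \frac{43 \sqrt{10}}{84} \approx -431.62$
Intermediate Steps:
$E{\left(Q \right)} = -42$ ($E{\left(Q \right)} = - 7 \left(4 - -2\right) = - 7 \left(4 + 2\right) = \left(-7\right) 6 = -42$)
$V{\left(m,x \right)} = 0$ ($V{\left(m,x \right)} = -6 + 6 = 0$)
$P{\left(h \right)} = 5 + \frac{\sqrt{4 + h}}{168}$ ($P{\left(h \right)} = 5 - \frac{\sqrt{h + 4} \frac{1}{-42}}{4} = 5 - \frac{\sqrt{4 + h} \left(- \frac{1}{42}\right)}{4} = 5 - \frac{\left(- \frac{1}{42}\right) \sqrt{4 + h}}{4} = 5 + \frac{\sqrt{4 + h}}{168}$)
$n{\left(N \right)} = 0$ ($n{\left(N \right)} = 0 N^{2} = 0$)
$- 86 \left(P{\left(0 + 6 \right)} + n{\left(9 \right)}\right) = - 86 \left(\left(5 + \frac{\sqrt{4 + \left(0 + 6\right)}}{168}\right) + 0\right) = - 86 \left(\left(5 + \frac{\sqrt{4 + 6}}{168}\right) + 0\right) = - 86 \left(\left(5 + \frac{\sqrt{10}}{168}\right) + 0\right) = - 86 \left(5 + \frac{\sqrt{10}}{168}\right) = -430 - \frac{43 \sqrt{10}}{84}$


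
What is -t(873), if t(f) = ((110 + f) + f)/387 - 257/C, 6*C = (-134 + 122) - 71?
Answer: -750802/32121 ≈ -23.374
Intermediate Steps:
C = -83/6 (C = ((-134 + 122) - 71)/6 = (-12 - 71)/6 = (⅙)*(-83) = -83/6 ≈ -13.833)
t(f) = 605884/32121 + 2*f/387 (t(f) = ((110 + f) + f)/387 - 257/(-83/6) = (110 + 2*f)*(1/387) - 257*(-6/83) = (110/387 + 2*f/387) + 1542/83 = 605884/32121 + 2*f/387)
-t(873) = -(605884/32121 + (2/387)*873) = -(605884/32121 + 194/43) = -1*750802/32121 = -750802/32121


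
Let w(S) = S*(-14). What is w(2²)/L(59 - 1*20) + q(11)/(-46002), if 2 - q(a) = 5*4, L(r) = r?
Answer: -429235/299013 ≈ -1.4355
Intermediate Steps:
q(a) = -18 (q(a) = 2 - 5*4 = 2 - 1*20 = 2 - 20 = -18)
w(S) = -14*S
w(2²)/L(59 - 1*20) + q(11)/(-46002) = (-14*2²)/(59 - 1*20) - 18/(-46002) = (-14*4)/(59 - 20) - 18*(-1/46002) = -56/39 + 3/7667 = -429235/299013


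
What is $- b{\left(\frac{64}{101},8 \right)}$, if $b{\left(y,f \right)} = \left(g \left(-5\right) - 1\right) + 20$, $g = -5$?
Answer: $-44$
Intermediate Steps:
$b{\left(y,f \right)} = 44$ ($b{\left(y,f \right)} = \left(\left(-5\right) \left(-5\right) - 1\right) + 20 = \left(25 - 1\right) + 20 = 24 + 20 = 44$)
$- b{\left(\frac{64}{101},8 \right)} = \left(-1\right) 44 = -44$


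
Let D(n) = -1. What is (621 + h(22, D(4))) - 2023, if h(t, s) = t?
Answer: -1380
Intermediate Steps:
(621 + h(22, D(4))) - 2023 = (621 + 22) - 2023 = 643 - 2023 = -1380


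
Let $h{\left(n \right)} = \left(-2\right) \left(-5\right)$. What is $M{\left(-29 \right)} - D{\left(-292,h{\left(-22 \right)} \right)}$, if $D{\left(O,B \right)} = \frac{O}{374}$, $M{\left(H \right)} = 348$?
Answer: $\frac{65222}{187} \approx 348.78$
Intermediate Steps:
$h{\left(n \right)} = 10$
$D{\left(O,B \right)} = \frac{O}{374}$ ($D{\left(O,B \right)} = O \frac{1}{374} = \frac{O}{374}$)
$M{\left(-29 \right)} - D{\left(-292,h{\left(-22 \right)} \right)} = 348 - \frac{1}{374} \left(-292\right) = 348 - - \frac{146}{187} = 348 + \frac{146}{187} = \frac{65222}{187}$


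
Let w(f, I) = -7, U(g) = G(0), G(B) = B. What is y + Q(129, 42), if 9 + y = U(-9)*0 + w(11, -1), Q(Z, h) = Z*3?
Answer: 371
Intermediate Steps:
U(g) = 0
Q(Z, h) = 3*Z
y = -16 (y = -9 + (0*0 - 7) = -9 + (0 - 7) = -9 - 7 = -16)
y + Q(129, 42) = -16 + 3*129 = -16 + 387 = 371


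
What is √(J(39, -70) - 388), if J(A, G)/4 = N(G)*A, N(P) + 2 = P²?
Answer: 10*√7637 ≈ 873.90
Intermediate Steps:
N(P) = -2 + P²
J(A, G) = 4*A*(-2 + G²) (J(A, G) = 4*((-2 + G²)*A) = 4*(A*(-2 + G²)) = 4*A*(-2 + G²))
√(J(39, -70) - 388) = √(4*39*(-2 + (-70)²) - 388) = √(4*39*(-2 + 4900) - 388) = √(4*39*4898 - 388) = √(764088 - 388) = √763700 = 10*√7637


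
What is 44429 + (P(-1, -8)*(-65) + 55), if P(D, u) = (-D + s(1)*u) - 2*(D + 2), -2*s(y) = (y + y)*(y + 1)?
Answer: 43509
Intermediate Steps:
s(y) = -y*(1 + y) (s(y) = -(y + y)*(y + 1)/2 = -2*y*(1 + y)/2 = -y*(1 + y))
P(D, u) = -4 - 3*D - 2*u (P(D, u) = (-D + (-1*1*(1 + 1))*u) - 2*(D + 2) = (-D + (-1*1*2)*u) - 2*(2 + D) = (-D - 2*u) + (-4 - 2*D) = -4 - 3*D - 2*u)
44429 + (P(-1, -8)*(-65) + 55) = 44429 + ((-4 - 3*(-1) - 2*(-8))*(-65) + 55) = 44429 + ((-4 + 3 + 16)*(-65) + 55) = 44429 + (15*(-65) + 55) = 44429 + (-975 + 55) = 44429 - 920 = 43509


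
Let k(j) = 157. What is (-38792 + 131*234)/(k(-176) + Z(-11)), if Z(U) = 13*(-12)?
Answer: -8138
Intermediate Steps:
Z(U) = -156
(-38792 + 131*234)/(k(-176) + Z(-11)) = (-38792 + 131*234)/(157 - 156) = (-38792 + 30654)/1 = -8138*1 = -8138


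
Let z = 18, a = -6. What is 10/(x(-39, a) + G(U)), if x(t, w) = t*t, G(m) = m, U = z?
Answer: 10/1539 ≈ 0.0064977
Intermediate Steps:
U = 18
x(t, w) = t²
10/(x(-39, a) + G(U)) = 10/((-39)² + 18) = 10/(1521 + 18) = 10/1539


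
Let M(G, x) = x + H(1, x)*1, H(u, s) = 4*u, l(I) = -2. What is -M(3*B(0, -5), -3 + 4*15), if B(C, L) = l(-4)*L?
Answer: -61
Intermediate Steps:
B(C, L) = -2*L
M(G, x) = 4 + x (M(G, x) = x + (4*1)*1 = x + 4*1 = x + 4 = 4 + x)
-M(3*B(0, -5), -3 + 4*15) = -(4 + (-3 + 4*15)) = -(4 + (-3 + 60)) = -(4 + 57) = -1*61 = -61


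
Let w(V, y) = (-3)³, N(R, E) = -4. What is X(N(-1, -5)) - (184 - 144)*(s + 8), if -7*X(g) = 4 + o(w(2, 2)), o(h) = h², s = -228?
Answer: 60867/7 ≈ 8695.3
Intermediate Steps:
w(V, y) = -27
X(g) = -733/7 (X(g) = -(4 + (-27)²)/7 = -(4 + 729)/7 = -⅐*733 = -733/7)
X(N(-1, -5)) - (184 - 144)*(s + 8) = -733/7 - (184 - 144)*(-228 + 8) = -733/7 - 40*(-220) = -733/7 - 1*(-8800) = -733/7 + 8800 = 60867/7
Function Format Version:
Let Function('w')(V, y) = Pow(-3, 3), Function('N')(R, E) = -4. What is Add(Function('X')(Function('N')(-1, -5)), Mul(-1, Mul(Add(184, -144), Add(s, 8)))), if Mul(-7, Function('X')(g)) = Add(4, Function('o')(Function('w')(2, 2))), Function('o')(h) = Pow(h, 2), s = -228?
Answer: Rational(60867, 7) ≈ 8695.3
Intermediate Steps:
Function('w')(V, y) = -27
Function('X')(g) = Rational(-733, 7) (Function('X')(g) = Mul(Rational(-1, 7), Add(4, Pow(-27, 2))) = Mul(Rational(-1, 7), Add(4, 729)) = Mul(Rational(-1, 7), 733) = Rational(-733, 7))
Add(Function('X')(Function('N')(-1, -5)), Mul(-1, Mul(Add(184, -144), Add(s, 8)))) = Add(Rational(-733, 7), Mul(-1, Mul(Add(184, -144), Add(-228, 8)))) = Add(Rational(-733, 7), Mul(-1, Mul(40, -220))) = Add(Rational(-733, 7), Mul(-1, -8800)) = Add(Rational(-733, 7), 8800) = Rational(60867, 7)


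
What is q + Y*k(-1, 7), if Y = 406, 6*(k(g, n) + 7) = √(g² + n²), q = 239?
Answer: -2603 + 1015*√2/3 ≈ -2124.5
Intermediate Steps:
k(g, n) = -7 + √(g² + n²)/6
q + Y*k(-1, 7) = 239 + 406*(-7 + √((-1)² + 7²)/6) = 239 + 406*(-7 + √(1 + 49)/6) = 239 + 406*(-7 + √50/6) = 239 + 406*(-7 + (5*√2)/6) = 239 + 406*(-7 + 5*√2/6) = 239 + (-2842 + 1015*√2/3) = -2603 + 1015*√2/3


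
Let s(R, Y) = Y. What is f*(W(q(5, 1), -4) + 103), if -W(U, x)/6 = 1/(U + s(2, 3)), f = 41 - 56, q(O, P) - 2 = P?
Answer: -1530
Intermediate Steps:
q(O, P) = 2 + P
f = -15
W(U, x) = -6/(3 + U) (W(U, x) = -6/(U + 3) = -6/(3 + U))
f*(W(q(5, 1), -4) + 103) = -15*(-6/(3 + (2 + 1)) + 103) = -15*(-6/(3 + 3) + 103) = -15*(-6/6 + 103) = -15*(-6*⅙ + 103) = -15*(-1 + 103) = -15*102 = -1530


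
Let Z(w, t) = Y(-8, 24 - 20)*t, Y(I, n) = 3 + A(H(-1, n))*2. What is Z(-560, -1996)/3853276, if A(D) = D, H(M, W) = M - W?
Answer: 499/137617 ≈ 0.0036260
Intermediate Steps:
Y(I, n) = 1 - 2*n (Y(I, n) = 3 + (-1 - n)*2 = 3 + (-2 - 2*n) = 1 - 2*n)
Z(w, t) = -7*t (Z(w, t) = (1 - 2*(24 - 20))*t = (1 - 2*4)*t = (1 - 8)*t = -7*t)
Z(-560, -1996)/3853276 = -7*(-1996)/3853276 = 13972*(1/3853276) = 499/137617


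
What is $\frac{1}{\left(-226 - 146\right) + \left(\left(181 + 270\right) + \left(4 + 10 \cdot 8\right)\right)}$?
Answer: $\frac{1}{163} \approx 0.006135$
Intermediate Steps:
$\frac{1}{\left(-226 - 146\right) + \left(\left(181 + 270\right) + \left(4 + 10 \cdot 8\right)\right)} = \frac{1}{\left(-226 - 146\right) + \left(451 + \left(4 + 80\right)\right)} = \frac{1}{-372 + \left(451 + 84\right)} = \frac{1}{-372 + 535} = \frac{1}{163}$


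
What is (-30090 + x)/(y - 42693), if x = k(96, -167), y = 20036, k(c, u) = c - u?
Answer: 29827/22657 ≈ 1.3165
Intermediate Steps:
x = 263 (x = 96 - 1*(-167) = 96 + 167 = 263)
(-30090 + x)/(y - 42693) = (-30090 + 263)/(20036 - 42693) = -29827/(-22657) = -29827*(-1/22657) = 29827/22657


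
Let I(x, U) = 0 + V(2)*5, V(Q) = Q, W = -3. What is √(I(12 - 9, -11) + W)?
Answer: √7 ≈ 2.6458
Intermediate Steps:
I(x, U) = 10 (I(x, U) = 0 + 2*5 = 0 + 10 = 10)
√(I(12 - 9, -11) + W) = √(10 - 3) = √7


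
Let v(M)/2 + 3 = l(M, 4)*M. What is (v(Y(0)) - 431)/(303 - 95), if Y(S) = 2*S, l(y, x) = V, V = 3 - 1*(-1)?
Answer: -437/208 ≈ -2.1010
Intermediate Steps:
V = 4 (V = 3 + 1 = 4)
l(y, x) = 4
v(M) = -6 + 8*M (v(M) = -6 + 2*(4*M) = -6 + 8*M)
(v(Y(0)) - 431)/(303 - 95) = ((-6 + 8*(2*0)) - 431)/(303 - 95) = ((-6 + 8*0) - 431)/208 = ((-6 + 0) - 431)*(1/208) = (-6 - 431)*(1/208) = -437*1/208 = -437/208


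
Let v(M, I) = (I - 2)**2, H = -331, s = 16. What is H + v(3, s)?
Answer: -135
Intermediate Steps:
v(M, I) = (-2 + I)**2
H + v(3, s) = -331 + (-2 + 16)**2 = -331 + 14**2 = -331 + 196 = -135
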